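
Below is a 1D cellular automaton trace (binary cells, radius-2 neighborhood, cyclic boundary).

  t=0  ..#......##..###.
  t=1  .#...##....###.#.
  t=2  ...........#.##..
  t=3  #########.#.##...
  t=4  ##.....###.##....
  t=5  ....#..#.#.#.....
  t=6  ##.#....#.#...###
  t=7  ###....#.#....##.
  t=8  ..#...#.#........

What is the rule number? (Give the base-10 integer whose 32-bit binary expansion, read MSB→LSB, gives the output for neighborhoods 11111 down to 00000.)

1984466053

  #####|.  b31=0 t=3,i=2
  ####.|#  b30=1 t=3,i=7
  ###.#|#  b29=1 t=1,i=13
  ###..|#  b28=1 t=0,i=15
  ##.##|.  b27=0 t=4,i=10
  ##.#.|#  b26=1 t=1,i=14
  ##..#|#  b25=1 t=0,i=11
  ##...|.  b24=0 t=0,i=16
  #.###|.  b23=0 t=7,i=0
  #.##.|#  b22=1 t=2,i=13
  #.#.#|.  b21=0 t=3,i=10
  #.#..|.  b20=0 t=1,i=15
  #..##|#  b19=1 t=0,i=12
  #..#.|.  b18=0 t=1,i=0
  #...#|.  b17=0 t=0,i=0
  #....|.  b16=0 t=0,i=4
  .####|#  b15=1 t=3,i=1
  .###.|.  b14=0 t=0,i=14
  .##.#|.  b13=0 t=7,i=15
  .##..|.  b12=0 t=0,i=10
  .#.##|#  b11=1 t=2,i=12
  .#.#.|#  b10=1 t=5,i=8
  .#..#|.  b9=0 t=1,i=16
  .#...|.  b8=0 t=0,i=3
  ..###|#  b7=1 t=0,i=13
  ..##.|.  b6=0 t=0,i=9
  ..#.#|.  b5=0 t=2,i=11
  ..#..|.  b4=0 t=0,i=2
  ...##|.  b3=0 t=0,i=8
  ...#.|#  b2=1 t=0,i=1
  ....#|.  b1=0 t=0,i=7
  .....|#  b0=1 t=0,i=5
  bits 01110110010010001000110010000101 = 1984466053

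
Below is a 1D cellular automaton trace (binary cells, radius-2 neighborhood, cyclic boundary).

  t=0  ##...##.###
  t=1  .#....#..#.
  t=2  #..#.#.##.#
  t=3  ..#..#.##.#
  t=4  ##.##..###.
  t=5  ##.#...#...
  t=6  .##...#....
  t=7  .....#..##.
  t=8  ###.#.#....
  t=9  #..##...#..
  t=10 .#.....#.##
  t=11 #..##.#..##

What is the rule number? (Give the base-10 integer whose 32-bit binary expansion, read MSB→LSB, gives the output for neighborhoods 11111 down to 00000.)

342205061

  ##### -> .   bit 31 = 0  t=0,i=10
  ####. -> .   bit 30 = 0  t=0,i=0
  ###.# -> .   bit 29 = 0  t=4,i=9
  ###.. -> #   bit 28 = 1  t=0,i=1
  ##.## -> .   bit 27 = 0  t=0,i=7
  ##.#. -> #   bit 26 = 1  t=3,i=9
  ##..# -> .   bit 25 = 0  t=2,i=1
  ##... -> .   bit 24 = 0  t=0,i=2
  #.### -> .   bit 23 = 0  t=0,i=8
  #.##. -> #   bit 22 = 1  t=2,i=7
  #.#.# -> #   bit 21 = 1  t=2,i=5
  #.#.. -> .   bit 20 = 0  t=3,i=10
  #..## -> .   bit 19 = 0  t=4,i=6
  #..#. -> #   bit 18 = 1  t=1,i=0
  #...# -> .   bit 17 = 0  t=0,i=3
  #.... -> #   bit 16 = 1  t=1,i=3
  .#### -> #   bit 15 = 1  t=0,i=9
  .###. -> .   bit 14 = 0  t=4,i=8
  .##.# -> #   bit 13 = 1  t=0,i=6
  .##.. -> .   bit 12 = 0  t=2,i=0
  .#.## -> .   bit 11 = 0  t=2,i=6
  .#.#. -> .   bit 10 = 0  t=2,i=4
  .#..# -> #   bit 9 = 1  t=1,i=7
  .#... -> .   bit 8 = 0  t=1,i=2
  ..### -> #   bit 7 = 1  t=4,i=7
  ..##. -> .   bit 6 = 0  t=0,i=5
  ..#.# -> .   bit 5 = 0  t=2,i=3
  ..#.. -> .   bit 4 = 0  t=1,i=1
  ...## -> .   bit 3 = 0  t=0,i=4
  ...#. -> #   bit 2 = 1  t=1,i=5
  ....# -> .   bit 1 = 0  t=1,i=4
  ..... -> #   bit 0 = 1  t=6,i=9
  bits 00010100011001011010001010000101 = 342205061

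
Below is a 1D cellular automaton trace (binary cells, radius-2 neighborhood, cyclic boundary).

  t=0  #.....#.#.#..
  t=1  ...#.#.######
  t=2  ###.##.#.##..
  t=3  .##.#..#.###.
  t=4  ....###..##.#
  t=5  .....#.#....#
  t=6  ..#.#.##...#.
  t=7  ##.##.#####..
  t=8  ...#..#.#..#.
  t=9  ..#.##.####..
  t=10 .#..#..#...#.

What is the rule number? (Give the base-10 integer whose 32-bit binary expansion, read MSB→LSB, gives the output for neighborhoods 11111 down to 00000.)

2750830085

  nb #####: next=#  (t=1,i=9, bit31=1)
  nb ####.: next=.  (t=1,i=11, bit30=0)
  nb ###.#: next=#  (t=2,i=2, bit29=1)
  nb ###..: next=.  (t=1,i=12, bit28=0)
  nb ##.##: next=.  (t=2,i=3, bit27=0)
  nb ##.#.: next=.  (t=2,i=6, bit26=0)
  nb ##..#: next=#  (t=2,i=11, bit25=1)
  nb ##...: next=#  (t=1,i=0, bit24=1)
  nb #.###: next=#  (t=1,i=7, bit23=1)
  nb #.##.: next=#  (t=2,i=4, bit22=1)
  nb #.#.#: next=#  (t=0,i=8, bit21=1)
  nb #.#..: next=#  (t=0,i=10, bit20=1)
  nb #..##: next=.  (t=2,i=12, bit19=0)
  nb #..#.: next=#  (t=0,i=12, bit18=1)
  nb #...#: next=#  (t=1,i=1, bit17=1)
  nb #....: next=.  (t=0,i=2, bit16=0)
  nb .####: next=.  (t=1,i=8, bit15=0)
  nb .###.: next=#  (t=2,i=1, bit14=1)
  nb .##.#: next=.  (t=2,i=5, bit13=0)
  nb .##..: next=#  (t=2,i=10, bit12=1)
  nb .#.##: next=.  (t=1,i=6, bit11=0)
  nb .#.#.: next=#  (t=0,i=7, bit10=1)
  nb .#..#: next=#  (t=0,i=11, bit9=1)
  nb .#...: next=.  (t=0,i=1, bit8=0)
  nb ..###: next=.  (t=2,i=0, bit7=0)
  nb ..##.: next=.  (t=3,i=1, bit6=0)
  nb ..#.#: next=.  (t=0,i=6, bit5=0)
  nb ..#..: next=.  (t=0,i=0, bit4=0)
  nb ...##: next=.  (t=4,i=3, bit3=0)
  nb ...#.: next=#  (t=0,i=5, bit2=1)
  nb ....#: next=.  (t=0,i=4, bit1=0)
  nb .....: next=#  (t=0,i=3, bit0=1)
  bits 10100011111101100101011000000101 = 2750830085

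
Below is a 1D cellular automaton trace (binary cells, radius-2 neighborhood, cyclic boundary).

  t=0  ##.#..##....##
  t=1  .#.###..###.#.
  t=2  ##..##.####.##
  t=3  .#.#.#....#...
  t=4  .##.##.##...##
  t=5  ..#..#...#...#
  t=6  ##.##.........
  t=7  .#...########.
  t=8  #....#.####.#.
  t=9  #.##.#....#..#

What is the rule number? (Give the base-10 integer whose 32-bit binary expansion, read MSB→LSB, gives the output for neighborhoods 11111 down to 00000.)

2971494051

  #####|#  b31=1 t=7,i=7
  ####.|.  b30=0 t=0,i=0
  ###.#|#  b29=1 t=0,i=1
  ###..|#  b28=1 t=1,i=5
  ##.##|.  b27=0 t=2,i=6
  ##.#.|.  b26=0 t=0,i=2
  ##..#|.  b25=0 t=1,i=6
  ##...|#  b24=1 t=0,i=8
  #.###|.  b23=0 t=1,i=3
  #.##.|.  b22=0 t=4,i=1
  #.#.#|.  b21=0 t=3,i=3
  #.#..|#  b20=1 t=0,i=3
  #..##|#  b19=1 t=0,i=5
  #..#.|#  b18=1 t=1,i=0
  #...#|.  b17=0 t=4,i=10
  #....|#  b16=1 t=0,i=9
  .####|.  b15=0 t=0,i=13
  .###.|#  b14=1 t=1,i=4
  .##.#|#  b13=1 t=2,i=5
  .##..|.  b12=0 t=0,i=7
  .#.##|.  b11=0 t=1,i=2
  .#.#.|#  b10=1 t=3,i=2
  .#..#|#  b9=1 t=0,i=4
  .#...|.  b8=0 t=3,i=6
  ..###|#  b7=1 t=0,i=12
  ..##.|.  b6=0 t=0,i=6
  ..#.#|#  b5=1 t=1,i=1
  ..#..|.  b4=0 t=3,i=10
  ...##|.  b3=0 t=0,i=11
  ...#.|.  b2=0 t=3,i=0
  ....#|#  b1=1 t=0,i=10
  .....|#  b0=1 t=6,i=7
  bits 10110001000111010110011010100011 = 2971494051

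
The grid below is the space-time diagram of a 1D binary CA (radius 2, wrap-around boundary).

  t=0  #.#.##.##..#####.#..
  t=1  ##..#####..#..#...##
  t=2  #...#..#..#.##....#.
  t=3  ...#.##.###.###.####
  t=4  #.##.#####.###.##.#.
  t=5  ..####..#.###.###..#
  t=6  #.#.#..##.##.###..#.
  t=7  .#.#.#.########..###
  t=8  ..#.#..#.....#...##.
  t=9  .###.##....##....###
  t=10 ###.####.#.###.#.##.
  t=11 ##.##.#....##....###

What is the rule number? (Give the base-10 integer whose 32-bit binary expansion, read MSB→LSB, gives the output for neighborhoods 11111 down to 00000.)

  #####|.  b31=0 t=0,i=13
  ####.|#  b30=1 t=0,i=14
  ###.#|.  b29=0 t=0,i=15
  ###..|.  b28=0 t=1,i=1
  ##.##|#  b27=1 t=0,i=6
  ##.#.|.  b26=0 t=0,i=16
  ##..#|.  b25=0 t=0,i=9
  ##...|#  b24=1 t=2,i=14
  #.###|#  b23=1 t=3,i=8
  #.##.|#  b22=1 t=0,i=4
  #.#.#|.  b21=0 t=0,i=2
  #.#..|.  b20=0 t=0,i=17
  #..##|.  b19=0 t=0,i=10
  #..#.|#  b18=1 t=0,i=19
  #...#|.  b17=0 t=1,i=16
  #....|.  b16=0 t=2,i=15
  .####|.  b15=0 t=0,i=12
  .###.|#  b14=1 t=3,i=9
  .##.#|#  b13=1 t=0,i=5
  .##..|#  b12=1 t=0,i=8
  .#.##|.  b11=0 t=0,i=3
  .#.#.|#  b10=1 t=0,i=1
  .#..#|#  b9=1 t=0,i=18
  .#...|.  b8=0 t=1,i=15
  ..###|#  b7=1 t=0,i=11
  ..##.|#  b6=1 t=6,i=7
  ..#.#|#  b5=1 t=0,i=0
  ..#..|.  b4=0 t=1,i=11
  ...##|.  b3=0 t=1,i=17
  ...#.|#  b2=1 t=2,i=3
  ....#|#  b1=1 t=2,i=16
  .....|.  b0=0 t=8,i=10
  bits 01001001110001000111011011100110 = 1237612262

1237612262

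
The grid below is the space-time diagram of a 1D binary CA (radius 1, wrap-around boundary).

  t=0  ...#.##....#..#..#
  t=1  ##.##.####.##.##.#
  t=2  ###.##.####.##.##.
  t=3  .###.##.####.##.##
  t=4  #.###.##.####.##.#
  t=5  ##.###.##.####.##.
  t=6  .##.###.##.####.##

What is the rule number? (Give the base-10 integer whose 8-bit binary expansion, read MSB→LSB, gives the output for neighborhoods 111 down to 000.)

245

  [7] ### => #  t=1,i=0
  [6] ##. => #  t=0,i=6
  [5] #.# => #  t=0,i=4
  [4] #.. => #  t=0,i=0
  [3] .## => .  t=0,i=5
  [2] .#. => #  t=0,i=3
  [1] ..# => .  t=0,i=2
  [0] ... => #  t=0,i=1
  bits 11110101 = 245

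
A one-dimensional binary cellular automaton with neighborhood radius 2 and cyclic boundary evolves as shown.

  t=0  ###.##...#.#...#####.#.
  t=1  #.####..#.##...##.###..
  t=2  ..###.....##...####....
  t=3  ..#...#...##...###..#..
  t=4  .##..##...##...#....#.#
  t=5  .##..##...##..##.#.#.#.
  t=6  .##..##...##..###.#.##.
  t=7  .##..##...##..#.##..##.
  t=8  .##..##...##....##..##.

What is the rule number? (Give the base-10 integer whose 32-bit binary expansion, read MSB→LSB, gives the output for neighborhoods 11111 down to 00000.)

1825682644

  nb #####: next=.  (t=0,i=17, bit31=0)
  nb ####.: next=#  (t=0,i=18, bit30=1)
  nb ###.#: next=#  (t=0,i=2, bit29=1)
  nb ###..: next=.  (t=1,i=5, bit28=0)
  nb ##.##: next=#  (t=0,i=3, bit27=1)
  nb ##.#.: next=#  (t=0,i=20, bit26=1)
  nb ##..#: next=.  (t=1,i=6, bit25=0)
  nb ##...: next=.  (t=0,i=6, bit24=0)
  nb #.###: next=#  (t=0,i=0, bit23=1)
  nb #.##.: next=#  (t=0,i=4, bit22=1)
  nb #.#.#: next=.  (t=0,i=21, bit21=0)
  nb #.#..: next=#  (t=0,i=11, bit20=1)
  nb #..##: next=.  (t=4,i=4, bit19=0)
  nb #..#.: next=.  (t=1,i=7, bit18=0)
  nb #...#: next=.  (t=0,i=7, bit17=0)
  nb #....: next=#  (t=2,i=6, bit16=1)
  nb .####: next=#  (t=0,i=16, bit15=1)
  nb .###.: next=.  (t=0,i=1, bit14=0)
  nb .##.#: next=#  (t=1,i=16, bit13=1)
  nb .##..: next=#  (t=0,i=5, bit12=1)
  nb .#.##: next=.  (t=0,i=22, bit11=0)
  nb .#.#.: next=#  (t=0,i=10, bit10=1)
  nb .#..#: next=.  (t=5,i=22, bit9=0)
  nb .#...: next=.  (t=0,i=12, bit8=0)
  nb ..###: next=#  (t=0,i=15, bit7=1)
  nb ..##.: next=#  (t=1,i=15, bit6=1)
  nb ..#.#: next=.  (t=0,i=9, bit5=0)
  nb ..#..: next=#  (t=3,i=2, bit4=1)
  nb ...##: next=.  (t=0,i=14, bit3=0)
  nb ...#.: next=#  (t=0,i=8, bit2=1)
  nb ....#: next=.  (t=2,i=0, bit1=0)
  nb .....: next=.  (t=2,i=7, bit0=0)
  bits 01101100110100011011010011010100 = 1825682644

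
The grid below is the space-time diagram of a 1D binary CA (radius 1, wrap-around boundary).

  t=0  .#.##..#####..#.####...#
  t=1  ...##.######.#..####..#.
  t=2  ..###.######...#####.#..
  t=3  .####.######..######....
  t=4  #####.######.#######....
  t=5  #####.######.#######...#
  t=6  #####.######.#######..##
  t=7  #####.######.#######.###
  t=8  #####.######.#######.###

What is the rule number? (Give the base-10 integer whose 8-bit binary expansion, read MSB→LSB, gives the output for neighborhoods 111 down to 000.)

202

  [7] ### => #  t=0,i=8
  [6] ##. => #  t=0,i=4
  [5] #.# => .  t=0,i=0
  [4] #.. => .  t=0,i=5
  [3] .## => #  t=0,i=3
  [2] .#. => .  t=0,i=1
  [1] ..# => #  t=0,i=6
  [0] ... => .  t=0,i=21
  bits 11001010 = 202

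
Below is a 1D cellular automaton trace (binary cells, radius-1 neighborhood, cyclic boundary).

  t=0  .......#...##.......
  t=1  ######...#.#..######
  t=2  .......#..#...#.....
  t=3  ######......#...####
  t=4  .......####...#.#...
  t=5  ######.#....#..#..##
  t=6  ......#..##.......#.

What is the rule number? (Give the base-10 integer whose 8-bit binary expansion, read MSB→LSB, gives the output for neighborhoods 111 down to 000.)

41

  [7] ### => .  t=1,i=0
  [6] ##. => .  t=0,i=12
  [5] #.# => #  t=1,i=10
  [4] #.. => .  t=0,i=8
  [3] .## => #  t=0,i=11
  [2] .#. => .  t=0,i=7
  [1] ..# => .  t=0,i=6
  [0] ... => #  t=0,i=0
  bits 00101001 = 41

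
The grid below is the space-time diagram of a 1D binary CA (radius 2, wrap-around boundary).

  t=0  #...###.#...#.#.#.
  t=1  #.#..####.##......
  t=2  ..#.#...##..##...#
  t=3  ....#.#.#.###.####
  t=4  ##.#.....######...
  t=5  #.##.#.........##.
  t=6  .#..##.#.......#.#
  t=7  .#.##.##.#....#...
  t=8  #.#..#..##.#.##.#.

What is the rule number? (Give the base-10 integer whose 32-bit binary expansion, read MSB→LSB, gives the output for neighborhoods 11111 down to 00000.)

  ##### -> .   bit 31 = 0  t=4,i=11
  ####. -> .   bit 30 = 0  t=1,i=7
  ###.# -> #   bit 29 = 1  t=0,i=6
  ###.. -> .   bit 28 = 0  t=3,i=17
  ##.## -> #   bit 27 = 1  t=1,i=9
  ##.#. -> #   bit 26 = 1  t=0,i=7
  ##..# -> #   bit 25 = 1  t=2,i=10
  ##... -> #   bit 24 = 1  t=1,i=12
  #.### -> #   bit 23 = 1  t=3,i=10
  #.##. -> .   bit 22 = 0  t=1,i=10
  #.#.# -> .   bit 21 = 0  t=0,i=14
  #.#.. -> #   bit 20 = 1  t=0,i=0
  #..## -> #   bit 19 = 1  t=1,i=4
  #..#. -> .   bit 18 = 0  t=2,i=1
  #...# -> #   bit 17 = 1  t=0,i=2
  #.... -> #   bit 16 = 1  t=1,i=13
  .#### -> .   bit 15 = 0  t=1,i=6
  .###. -> #   bit 14 = 1  t=0,i=5
  .##.# -> .   bit 13 = 0  t=4,i=1
  .##.. -> .   bit 12 = 0  t=1,i=11
  .#.## -> #   bit 11 = 1  t=3,i=9
  .#.#. -> .   bit 10 = 0  t=0,i=13
  .#..# -> .   bit 9 = 0  t=1,i=3
  .#... -> .   bit 8 = 0  t=0,i=1
  ..### -> .   bit 7 = 0  t=0,i=4
  ..##. -> #   bit 6 = 1  t=2,i=8
  ..#.# -> .   bit 5 = 0  t=0,i=12
  ..#.. -> #   bit 4 = 1  t=2,i=17
  ...## -> .   bit 3 = 0  t=0,i=3
  ...#. -> #   bit 2 = 1  t=0,i=11
  ....# -> .   bit 1 = 0  t=1,i=16
  ..... -> .   bit 0 = 0  t=1,i=14
  bits 00101111100110110100100001010100 = 798705748

798705748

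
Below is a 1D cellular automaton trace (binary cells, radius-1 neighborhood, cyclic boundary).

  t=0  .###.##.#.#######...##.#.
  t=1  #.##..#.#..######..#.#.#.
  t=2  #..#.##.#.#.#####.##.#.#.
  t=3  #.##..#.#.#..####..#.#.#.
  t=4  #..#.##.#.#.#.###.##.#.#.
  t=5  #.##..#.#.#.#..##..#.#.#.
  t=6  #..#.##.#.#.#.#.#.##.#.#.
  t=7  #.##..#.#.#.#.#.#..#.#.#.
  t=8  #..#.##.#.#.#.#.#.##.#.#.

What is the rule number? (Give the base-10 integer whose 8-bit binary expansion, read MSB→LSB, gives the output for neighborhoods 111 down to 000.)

  nb ###: next=#  (t=0,i=2, bit7=1)
  nb ##.: next=#  (t=0,i=3, bit6=1)
  nb #.#: next=.  (t=0,i=4, bit5=0)
  nb #..: next=.  (t=0,i=17, bit4=0)
  nb .##: next=.  (t=0,i=1, bit3=0)
  nb .#.: next=#  (t=0,i=8, bit2=1)
  nb ..#: next=#  (t=0,i=0, bit1=1)
  nb ...: next=.  (t=0,i=18, bit0=0)
  bits 11000110 = 198

198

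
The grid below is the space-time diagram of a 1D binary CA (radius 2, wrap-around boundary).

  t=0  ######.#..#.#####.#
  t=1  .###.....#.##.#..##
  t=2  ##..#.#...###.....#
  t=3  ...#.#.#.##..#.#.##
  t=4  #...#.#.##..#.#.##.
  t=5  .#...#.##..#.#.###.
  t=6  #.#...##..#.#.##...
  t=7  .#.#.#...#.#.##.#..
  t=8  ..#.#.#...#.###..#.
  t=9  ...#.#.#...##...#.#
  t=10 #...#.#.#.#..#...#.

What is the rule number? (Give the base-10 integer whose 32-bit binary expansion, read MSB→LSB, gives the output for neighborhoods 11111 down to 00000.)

  [31] ##### => #  t=0,i=1
  [30] ####. => .  t=0,i=4
  [29] ###.# => .  t=0,i=5
  [28] ###.. => .  t=1,i=3
  [27] ##.## => #  t=0,i=17
  [26] ##.#. => .  t=0,i=6
  [25] ##..# => .  t=2,i=2
  [24] ##... => #  t=1,i=4
  [23] #.### => #  t=0,i=12
  [22] #.##. => #  t=1,i=11
  [21] #.#.# => .  t=3,i=5
  [20] #.#.. => .  t=0,i=7
  [19] #..## => .  t=1,i=16
  [18] #..#. => #  t=0,i=9
  [17] #...# => .  t=2,i=8
  [16] #.... => .  t=1,i=5
  [15] .#### => .  t=0,i=0
  [14] .###. => .  t=1,i=2
  [13] .##.# => #  t=1,i=12
  [12] .##.. => .  t=3,i=10
  [11] .#.## => #  t=0,i=11
  [10] .#.#. => #  t=2,i=5
  [9] .#..# => .  t=0,i=8
  [8] .#... => #  t=2,i=7
  [7] ..### => #  t=2,i=10
  [6] ..##. => .  t=1,i=17
  [5] ..#.# => .  t=0,i=10
  [4] ..#.. => .  t=5,i=1
  [3] ...## => #  t=2,i=9
  [2] ...#. => .  t=1,i=8
  [1] ....# => .  t=1,i=7
  [0] ..... => #  t=1,i=6
  bits 10001001110001000010110110001001 = 2311335305

2311335305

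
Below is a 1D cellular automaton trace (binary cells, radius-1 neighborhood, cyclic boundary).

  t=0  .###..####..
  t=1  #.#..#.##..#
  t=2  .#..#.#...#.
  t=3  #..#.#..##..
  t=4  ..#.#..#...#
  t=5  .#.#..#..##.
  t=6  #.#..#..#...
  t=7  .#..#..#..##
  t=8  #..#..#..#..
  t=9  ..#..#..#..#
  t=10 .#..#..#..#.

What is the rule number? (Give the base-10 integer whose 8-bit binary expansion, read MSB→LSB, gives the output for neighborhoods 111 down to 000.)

  nb ###: next=#  (t=0,i=2, bit7=1)
  nb ##.: next=.  (t=0,i=3, bit6=0)
  nb #.#: next=#  (t=1,i=1, bit5=1)
  nb #..: next=.  (t=0,i=4, bit4=0)
  nb .##: next=.  (t=0,i=1, bit3=0)
  nb .#.: next=.  (t=1,i=2, bit2=0)
  nb ..#: next=#  (t=0,i=0, bit1=1)
  nb ...: next=#  (t=0,i=11, bit0=1)
  bits 10100011 = 163

163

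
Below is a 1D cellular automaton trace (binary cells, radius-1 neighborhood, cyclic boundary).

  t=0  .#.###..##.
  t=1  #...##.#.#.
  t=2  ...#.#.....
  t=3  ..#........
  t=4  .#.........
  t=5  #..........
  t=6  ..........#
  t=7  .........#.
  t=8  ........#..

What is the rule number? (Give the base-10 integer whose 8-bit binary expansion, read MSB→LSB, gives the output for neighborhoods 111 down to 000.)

  nb ###: next=#  (t=0,i=4, bit7=1)
  nb ##.: next=#  (t=0,i=5, bit6=1)
  nb #.#: next=.  (t=0,i=2, bit5=0)
  nb #..: next=.  (t=0,i=6, bit4=0)
  nb .##: next=.  (t=0,i=3, bit3=0)
  nb .#.: next=.  (t=0,i=1, bit2=0)
  nb ..#: next=#  (t=0,i=0, bit1=1)
  nb ...: next=.  (t=1,i=2, bit0=0)
  bits 11000010 = 194

194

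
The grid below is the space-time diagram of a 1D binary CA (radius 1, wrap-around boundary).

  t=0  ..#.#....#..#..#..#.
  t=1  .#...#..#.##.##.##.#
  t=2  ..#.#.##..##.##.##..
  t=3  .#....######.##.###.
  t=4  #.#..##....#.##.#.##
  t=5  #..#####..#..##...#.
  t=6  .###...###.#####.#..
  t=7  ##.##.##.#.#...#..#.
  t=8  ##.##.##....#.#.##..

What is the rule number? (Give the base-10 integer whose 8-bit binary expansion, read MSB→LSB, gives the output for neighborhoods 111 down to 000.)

  ###|.  b7=0 t=3,i=7
  ##.|#  b6=1 t=1,i=11
  #.#|.  b5=0 t=0,i=3
  #..|#  b4=1 t=0,i=5
  .##|#  b3=1 t=1,i=10
  .#.|.  b2=0 t=0,i=2
  ..#|#  b1=1 t=0,i=1
  ...|.  b0=0 t=0,i=0
  bits 01011010 = 90

90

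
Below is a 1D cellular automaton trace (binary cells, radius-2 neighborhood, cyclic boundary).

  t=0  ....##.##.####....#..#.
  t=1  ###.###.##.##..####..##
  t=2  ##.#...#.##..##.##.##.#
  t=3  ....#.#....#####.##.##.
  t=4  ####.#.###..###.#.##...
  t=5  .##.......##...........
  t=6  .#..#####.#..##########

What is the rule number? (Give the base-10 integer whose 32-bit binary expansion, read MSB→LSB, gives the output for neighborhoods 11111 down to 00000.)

  #####|#  b31=1 t=1,i=0
  ####.|#  b30=1 t=0,i=12
  ###.#|.  b29=0 t=1,i=2
  ###..|.  b28=0 t=0,i=13
  ##.##|#  b27=1 t=0,i=6
  ##.#.|.  b26=0 t=2,i=2
  ##..#|#  b25=1 t=1,i=13
  ##...|.  b24=0 t=0,i=14
  #.###|.  b23=0 t=0,i=10
  #.##.|.  b22=0 t=0,i=7
  #.#.#|.  b21=0 t=4,i=5
  #.#..|.  b20=0 t=2,i=3
  #..##|#  b19=1 t=1,i=14
  #..#.|.  b18=0 t=0,i=20
  #...#|.  b17=0 t=2,i=5
  #....|#  b16=1 t=0,i=0
  .####|#  b15=1 t=0,i=11
  .###.|.  b14=0 t=1,i=5
  .##.#|#  b13=1 t=0,i=5
  .##..|.  b12=0 t=1,i=12
  .#.##|.  b11=0 t=2,i=8
  .#.#.|#  b10=1 t=3,i=5
  .#..#|.  b9=0 t=0,i=19
  .#...|#  b8=1 t=0,i=22
  ..###|.  b7=0 t=1,i=15
  ..##.|#  b6=1 t=0,i=4
  ..#.#|.  b5=0 t=2,i=7
  ..#..|#  b4=1 t=0,i=18
  ...##|.  b3=0 t=0,i=3
  ...#.|#  b2=1 t=0,i=17
  ....#|#  b1=1 t=0,i=2
  .....|#  b0=1 t=0,i=1
  bits 11001010000010011010010101010111 = 3389629783

3389629783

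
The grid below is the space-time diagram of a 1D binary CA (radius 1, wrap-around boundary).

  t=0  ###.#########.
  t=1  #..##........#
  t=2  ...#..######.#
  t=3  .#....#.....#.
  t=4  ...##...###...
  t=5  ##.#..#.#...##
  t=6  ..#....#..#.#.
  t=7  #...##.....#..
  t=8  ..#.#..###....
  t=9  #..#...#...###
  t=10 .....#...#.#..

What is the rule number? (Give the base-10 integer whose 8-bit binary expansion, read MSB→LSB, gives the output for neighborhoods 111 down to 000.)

41

  [7] ### => .  t=0,i=1
  [6] ##. => .  t=0,i=2
  [5] #.# => #  t=0,i=3
  [4] #.. => .  t=1,i=1
  [3] .## => #  t=0,i=0
  [2] .#. => .  t=2,i=3
  [1] ..# => .  t=1,i=2
  [0] ... => #  t=1,i=6
  bits 00101001 = 41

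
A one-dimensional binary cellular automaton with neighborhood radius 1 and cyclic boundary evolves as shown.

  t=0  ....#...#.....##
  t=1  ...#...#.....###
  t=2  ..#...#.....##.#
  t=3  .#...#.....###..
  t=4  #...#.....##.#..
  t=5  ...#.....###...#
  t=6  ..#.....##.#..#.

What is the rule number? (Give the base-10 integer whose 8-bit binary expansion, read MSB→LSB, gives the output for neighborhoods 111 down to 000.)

  nb ###: next=.  (t=1,i=14, bit7=0)
  nb ##.: next=#  (t=0,i=15, bit6=1)
  nb #.#: next=.  (t=2,i=14, bit5=0)
  nb #..: next=.  (t=0,i=0, bit4=0)
  nb .##: next=#  (t=0,i=14, bit3=1)
  nb .#.: next=.  (t=0,i=4, bit2=0)
  nb ..#: next=#  (t=0,i=3, bit1=1)
  nb ...: next=.  (t=0,i=1, bit0=0)
  bits 01001010 = 74

74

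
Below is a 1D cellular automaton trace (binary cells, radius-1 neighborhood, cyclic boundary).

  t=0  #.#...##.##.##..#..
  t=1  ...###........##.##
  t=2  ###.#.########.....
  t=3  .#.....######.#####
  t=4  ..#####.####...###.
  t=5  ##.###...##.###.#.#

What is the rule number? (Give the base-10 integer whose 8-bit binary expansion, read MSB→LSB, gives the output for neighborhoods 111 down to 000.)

147

  nb ###: next=#  (t=1,i=4, bit7=1)
  nb ##.: next=.  (t=0,i=7, bit6=0)
  nb #.#: next=.  (t=0,i=1, bit5=0)
  nb #..: next=#  (t=0,i=3, bit4=1)
  nb .##: next=.  (t=0,i=6, bit3=0)
  nb .#.: next=.  (t=0,i=0, bit2=0)
  nb ..#: next=#  (t=0,i=5, bit1=1)
  nb ...: next=#  (t=0,i=4, bit0=1)
  bits 10010011 = 147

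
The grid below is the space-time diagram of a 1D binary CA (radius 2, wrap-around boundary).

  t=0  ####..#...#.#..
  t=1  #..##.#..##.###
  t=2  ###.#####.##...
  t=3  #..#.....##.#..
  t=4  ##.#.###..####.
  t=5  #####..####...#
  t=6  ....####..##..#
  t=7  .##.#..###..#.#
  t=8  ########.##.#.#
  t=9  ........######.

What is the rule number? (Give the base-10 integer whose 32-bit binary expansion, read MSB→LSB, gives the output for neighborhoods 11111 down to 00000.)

  ##### -> .   bit 31 = 0  t=2,i=6
  ####. -> .   bit 30 = 0  t=0,i=2
  ###.# -> .   bit 29 = 0  t=2,i=2
  ###.. -> #   bit 28 = 1  t=0,i=3
  ##.## -> #   bit 27 = 1  t=1,i=11
  ##.#. -> #   bit 26 = 1  t=1,i=5
  ##..# -> #   bit 25 = 1  t=0,i=4
  ##... -> #   bit 24 = 1  t=2,i=12
  #.### -> .   bit 23 = 0  t=1,i=12
  #.##. -> #   bit 22 = 1  t=2,i=10
  #.#.# -> #   bit 21 = 1  t=4,i=3
  #.#.. -> #   bit 20 = 1  t=0,i=12
  #..## -> #   bit 19 = 1  t=0,i=14
  #..#. -> .   bit 18 = 0  t=0,i=5
  #...# -> .   bit 17 = 0  t=0,i=8
  #.... -> #   bit 16 = 1  t=3,i=5
  .#### -> .   bit 15 = 0  t=0,i=1
  .###. -> .   bit 14 = 0  t=2,i=1
  .##.# -> #   bit 13 = 1  t=1,i=4
  .##.. -> .   bit 12 = 0  t=2,i=11
  .#.## -> #   bit 11 = 1  t=4,i=4
  .#.#. -> .   bit 10 = 0  t=0,i=11
  .#..# -> #   bit 9 = 1  t=0,i=13
  .#... -> .   bit 8 = 0  t=0,i=7
  ..### -> #   bit 7 = 1  t=0,i=0
  ..##. -> .   bit 6 = 0  t=1,i=3
  ..#.# -> #   bit 5 = 1  t=0,i=10
  ..#.. -> #   bit 4 = 1  t=0,i=6
  ...## -> .   bit 3 = 0  t=2,i=14
  ...#. -> #   bit 2 = 1  t=0,i=9
  ....# -> #   bit 1 = 1  t=3,i=7
  ..... -> #   bit 0 = 1  t=3,i=6
  bits 00011111011110010010101010110111 = 528034487

528034487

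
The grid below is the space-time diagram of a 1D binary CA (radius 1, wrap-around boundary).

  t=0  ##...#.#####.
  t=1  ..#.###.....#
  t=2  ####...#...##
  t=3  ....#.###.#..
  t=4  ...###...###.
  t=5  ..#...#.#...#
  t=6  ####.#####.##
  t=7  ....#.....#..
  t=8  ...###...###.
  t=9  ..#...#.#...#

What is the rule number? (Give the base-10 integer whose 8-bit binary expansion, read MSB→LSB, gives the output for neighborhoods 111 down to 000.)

  ### -> .   bit 7 = 0  t=0,i=8
  ##. -> .   bit 6 = 0  t=0,i=1
  #.# -> #   bit 5 = 1  t=0,i=6
  #.. -> #   bit 4 = 1  t=0,i=2
  .## -> .   bit 3 = 0  t=0,i=0
  .#. -> #   bit 2 = 1  t=0,i=5
  ..# -> #   bit 1 = 1  t=0,i=4
  ... -> .   bit 0 = 0  t=0,i=3
  bits 00110110 = 54

54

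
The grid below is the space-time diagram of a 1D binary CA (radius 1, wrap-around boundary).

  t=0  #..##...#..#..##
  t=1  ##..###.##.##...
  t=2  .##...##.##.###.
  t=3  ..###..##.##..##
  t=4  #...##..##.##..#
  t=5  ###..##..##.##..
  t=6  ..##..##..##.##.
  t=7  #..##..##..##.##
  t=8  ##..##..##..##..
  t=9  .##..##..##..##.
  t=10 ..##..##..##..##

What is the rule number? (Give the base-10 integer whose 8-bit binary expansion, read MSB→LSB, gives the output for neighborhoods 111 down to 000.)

117

  [7] ### => .  t=0,i=15
  [6] ##. => #  t=0,i=0
  [5] #.# => #  t=1,i=7
  [4] #.. => #  t=0,i=1
  [3] .## => .  t=0,i=3
  [2] .#. => #  t=0,i=8
  [1] ..# => .  t=0,i=2
  [0] ... => #  t=0,i=6
  bits 01110101 = 117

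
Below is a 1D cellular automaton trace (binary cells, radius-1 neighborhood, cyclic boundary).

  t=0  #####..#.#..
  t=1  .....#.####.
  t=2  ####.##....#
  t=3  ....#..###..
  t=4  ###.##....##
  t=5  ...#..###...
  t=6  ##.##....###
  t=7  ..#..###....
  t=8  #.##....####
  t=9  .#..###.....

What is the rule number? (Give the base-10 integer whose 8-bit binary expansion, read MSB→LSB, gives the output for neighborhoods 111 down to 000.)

53

  nb ###: next=.  (t=0,i=1, bit7=0)
  nb ##.: next=.  (t=0,i=4, bit6=0)
  nb #.#: next=#  (t=0,i=8, bit5=1)
  nb #..: next=#  (t=0,i=5, bit4=1)
  nb .##: next=.  (t=0,i=0, bit3=0)
  nb .#.: next=#  (t=0,i=7, bit2=1)
  nb ..#: next=.  (t=0,i=6, bit1=0)
  nb ...: next=#  (t=1,i=0, bit0=1)
  bits 00110101 = 53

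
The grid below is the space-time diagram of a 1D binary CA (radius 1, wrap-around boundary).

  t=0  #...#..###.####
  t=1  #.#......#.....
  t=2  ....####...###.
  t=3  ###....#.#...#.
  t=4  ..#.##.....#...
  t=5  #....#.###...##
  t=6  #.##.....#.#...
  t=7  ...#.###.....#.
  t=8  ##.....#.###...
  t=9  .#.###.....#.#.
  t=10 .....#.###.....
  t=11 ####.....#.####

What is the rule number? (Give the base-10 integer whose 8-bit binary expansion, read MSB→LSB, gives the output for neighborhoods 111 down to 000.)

65

  [7] ### => .  t=0,i=8
  [6] ##. => #  t=0,i=0
  [5] #.# => .  t=0,i=10
  [4] #.. => .  t=0,i=1
  [3] .## => .  t=0,i=7
  [2] .#. => .  t=0,i=4
  [1] ..# => .  t=0,i=3
  [0] ... => #  t=0,i=2
  bits 01000001 = 65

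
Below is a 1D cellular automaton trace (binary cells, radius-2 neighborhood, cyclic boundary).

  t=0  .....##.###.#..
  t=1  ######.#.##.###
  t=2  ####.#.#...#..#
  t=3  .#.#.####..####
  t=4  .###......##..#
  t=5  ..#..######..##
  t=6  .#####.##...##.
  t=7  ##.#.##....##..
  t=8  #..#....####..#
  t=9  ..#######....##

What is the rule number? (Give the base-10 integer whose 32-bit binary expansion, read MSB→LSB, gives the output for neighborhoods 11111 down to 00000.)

  ##### -> #   bit 31 = 1  t=1,i=0
  ####. -> .   bit 30 = 0  t=1,i=4
  ###.# -> #   bit 29 = 1  t=0,i=10
  ###.. -> .   bit 28 = 0  t=3,i=8
  ##.## -> #   bit 27 = 1  t=0,i=7
  ##.#. -> .   bit 26 = 0  t=0,i=11
  ##..# -> .   bit 25 = 0  t=3,i=9
  ##... -> .   bit 24 = 0  t=4,i=4
  #.### -> .   bit 23 = 0  t=0,i=8
  #.##. -> .   bit 22 = 0  t=1,i=9
  #.#.# -> #   bit 21 = 1  t=1,i=7
  #.#.. -> #   bit 20 = 1  t=0,i=12
  #..## -> #   bit 19 = 1  t=2,i=13
  #..#. -> #   bit 18 = 1  t=4,i=13
  #...# -> .   bit 17 = 0  t=2,i=9
  #.... -> #   bit 16 = 1  t=0,i=14
  .#### -> .   bit 15 = 0  t=1,i=13
  .###. -> #   bit 14 = 1  t=0,i=9
  .##.# -> .   bit 13 = 0  t=0,i=6
  .##.. -> .   bit 12 = 0  t=4,i=11
  .#.## -> .   bit 11 = 0  t=1,i=8
  .#.#. -> #   bit 10 = 1  t=2,i=6
  .#..# -> #   bit 9 = 1  t=2,i=12
  .#... -> #   bit 8 = 1  t=0,i=13
  ..### -> #   bit 7 = 1  t=2,i=14
  ..##. -> #   bit 6 = 1  t=0,i=5
  ..#.# -> #   bit 5 = 1  t=4,i=14
  ..#.. -> #   bit 4 = 1  t=2,i=11
  ...## -> #   bit 3 = 1  t=0,i=4
  ...#. -> .   bit 2 = 0  t=2,i=10
  ....# -> #   bit 1 = 1  t=0,i=3
  ..... -> #   bit 0 = 1  t=0,i=0
  bits 10101000001111010100011111111011 = 2822588411

2822588411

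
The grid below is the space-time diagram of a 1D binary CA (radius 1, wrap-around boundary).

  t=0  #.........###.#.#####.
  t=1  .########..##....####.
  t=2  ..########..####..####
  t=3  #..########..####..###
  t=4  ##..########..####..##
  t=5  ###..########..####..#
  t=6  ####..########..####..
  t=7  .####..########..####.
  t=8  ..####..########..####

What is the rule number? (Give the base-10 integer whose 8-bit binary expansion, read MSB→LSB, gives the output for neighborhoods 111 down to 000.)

  ###|#  b7=1 t=0,i=11
  ##.|#  b6=1 t=0,i=12
  #.#|.  b5=0 t=0,i=13
  #..|#  b4=1 t=0,i=1
  .##|.  b3=0 t=0,i=10
  .#.|.  b2=0 t=0,i=0
  ..#|.  b1=0 t=0,i=9
  ...|#  b0=1 t=0,i=2
  bits 11010001 = 209

209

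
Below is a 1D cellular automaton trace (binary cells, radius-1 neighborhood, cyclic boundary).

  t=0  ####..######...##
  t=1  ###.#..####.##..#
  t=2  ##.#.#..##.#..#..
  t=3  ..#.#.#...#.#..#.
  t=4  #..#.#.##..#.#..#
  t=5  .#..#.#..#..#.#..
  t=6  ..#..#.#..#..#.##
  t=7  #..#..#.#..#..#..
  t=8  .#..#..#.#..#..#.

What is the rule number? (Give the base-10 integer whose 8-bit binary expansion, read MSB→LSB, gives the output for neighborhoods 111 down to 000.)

177

  ###|#  b7=1 t=0,i=0
  ##.|.  b6=0 t=0,i=3
  #.#|#  b5=1 t=1,i=3
  #..|#  b4=1 t=0,i=4
  .##|.  b3=0 t=0,i=6
  .#.|.  b2=0 t=1,i=4
  ..#|.  b1=0 t=0,i=5
  ...|#  b0=1 t=0,i=13
  bits 10110001 = 177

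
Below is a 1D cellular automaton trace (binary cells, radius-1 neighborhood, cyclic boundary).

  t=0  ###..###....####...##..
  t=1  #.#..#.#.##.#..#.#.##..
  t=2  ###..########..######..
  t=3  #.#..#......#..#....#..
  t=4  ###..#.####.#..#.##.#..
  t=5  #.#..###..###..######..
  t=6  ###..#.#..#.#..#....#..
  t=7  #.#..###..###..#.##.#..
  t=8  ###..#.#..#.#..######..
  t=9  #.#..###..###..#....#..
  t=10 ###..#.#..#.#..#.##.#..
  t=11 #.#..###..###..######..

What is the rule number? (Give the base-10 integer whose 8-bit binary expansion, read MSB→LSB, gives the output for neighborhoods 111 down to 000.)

  nb ###: next=.  (t=0,i=1, bit7=0)
  nb ##.: next=#  (t=0,i=2, bit6=1)
  nb #.#: next=#  (t=1,i=1, bit5=1)
  nb #..: next=.  (t=0,i=3, bit4=0)
  nb .##: next=#  (t=0,i=0, bit3=1)
  nb .#.: next=#  (t=1,i=0, bit2=1)
  nb ..#: next=.  (t=0,i=4, bit1=0)
  nb ...: next=#  (t=0,i=9, bit0=1)
  bits 01101101 = 109

109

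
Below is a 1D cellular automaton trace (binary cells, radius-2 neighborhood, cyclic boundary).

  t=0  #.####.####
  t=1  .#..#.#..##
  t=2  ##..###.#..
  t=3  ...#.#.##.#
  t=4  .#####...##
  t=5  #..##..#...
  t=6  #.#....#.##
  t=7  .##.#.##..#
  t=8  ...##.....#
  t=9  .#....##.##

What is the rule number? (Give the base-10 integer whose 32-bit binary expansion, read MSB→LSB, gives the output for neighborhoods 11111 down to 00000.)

3426436149

  #####|#  b31=1 t=0,i=9
  ####.|#  b30=1 t=0,i=4
  ###.#|.  b29=0 t=0,i=0
  ###..|.  b28=0 t=4,i=5
  ##.##|#  b27=1 t=0,i=1
  ##.#.|#  b26=1 t=1,i=0
  ##..#|.  b25=0 t=2,i=2
  ##...|.  b24=0 t=4,i=6
  #.###|.  b23=0 t=0,i=2
  #.##.|.  b22=0 t=3,i=7
  #.#.#|#  b21=1 t=3,i=5
  #.#..|#  b20=1 t=1,i=1
  #..##|#  b19=1 t=1,i=8
  #..#.|.  b18=0 t=1,i=3
  #...#|#  b17=1 t=3,i=1
  #....|#  b16=1 t=6,i=4
  .####|.  b15=0 t=0,i=3
  .###.|#  b14=1 t=2,i=5
  .##.#|.  b13=0 t=1,i=10
  .##..|.  b12=0 t=2,i=1
  .#.##|.  b11=0 t=3,i=6
  .#.#.|#  b10=1 t=1,i=5
  .#..#|.  b9=0 t=1,i=2
  .#...|.  b8=0 t=3,i=0
  ..###|.  b7=0 t=2,i=4
  ..##.|.  b6=0 t=1,i=9
  ..#.#|#  b5=1 t=1,i=4
  ..#..|#  b4=1 t=5,i=0
  ...##|.  b3=0 t=4,i=8
  ...#.|#  b2=1 t=3,i=2
  ....#|.  b1=0 t=6,i=5
  .....|#  b0=1 t=8,i=7
  bits 11001100001110110100010000110101 = 3426436149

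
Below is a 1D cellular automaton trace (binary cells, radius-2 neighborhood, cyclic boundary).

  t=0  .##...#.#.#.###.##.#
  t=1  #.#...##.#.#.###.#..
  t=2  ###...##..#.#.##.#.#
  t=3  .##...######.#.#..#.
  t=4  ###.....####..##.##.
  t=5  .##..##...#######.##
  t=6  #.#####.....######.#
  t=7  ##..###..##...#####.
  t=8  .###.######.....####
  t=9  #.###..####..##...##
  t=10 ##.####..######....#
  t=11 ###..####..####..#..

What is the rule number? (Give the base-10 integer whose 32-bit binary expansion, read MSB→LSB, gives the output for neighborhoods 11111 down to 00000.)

4196170867

  nb #####: next=#  (t=3,i=8, bit31=1)
  nb ####.: next=#  (t=2,i=1, bit30=1)
  nb ###.#: next=#  (t=0,i=14, bit29=1)
  nb ###..: next=#  (t=2,i=2, bit28=1)
  nb ##.##: next=#  (t=0,i=15, bit27=1)
  nb ##.#.: next=.  (t=0,i=18, bit26=0)
  nb ##..#: next=#  (t=2,i=8, bit25=1)
  nb ##...: next=.  (t=0,i=3, bit24=0)
  nb #.###: next=.  (t=0,i=12, bit23=0)
  nb #.##.: next=.  (t=0,i=1, bit22=0)
  nb #.#.#: next=.  (t=0,i=8, bit21=0)
  nb #.#..: next=#  (t=1,i=2, bit20=1)
  nb #..##: next=#  (t=3,i=0, bit19=1)
  nb #..#.: next=#  (t=1,i=19, bit18=1)
  nb #...#: next=.  (t=0,i=4, bit17=0)
  nb #....: next=.  (t=4,i=4, bit16=0)
  nb .####: next=.  (t=2,i=0, bit15=0)
  nb .###.: next=#  (t=0,i=13, bit14=1)
  nb .##.#: next=#  (t=0,i=17, bit13=1)
  nb .##..: next=#  (t=0,i=2, bit12=1)
  nb .#.##: next=#  (t=0,i=0, bit11=1)
  nb .#.#.: next=#  (t=0,i=7, bit10=1)
  nb .#..#: next=.  (t=1,i=18, bit9=0)
  nb .#...: next=.  (t=1,i=3, bit8=0)
  nb ..###: next=.  (t=3,i=6, bit7=0)
  nb ..##.: next=#  (t=1,i=6, bit6=1)
  nb ..#.#: next=#  (t=0,i=6, bit5=1)
  nb ..#..: next=#  (t=3,i=18, bit4=1)
  nb ...##: next=.  (t=1,i=5, bit3=0)
  nb ...#.: next=.  (t=0,i=5, bit2=0)
  nb ....#: next=#  (t=4,i=6, bit1=1)
  nb .....: next=#  (t=4,i=5, bit0=1)
  bits 11111010000111000111110001110011 = 4196170867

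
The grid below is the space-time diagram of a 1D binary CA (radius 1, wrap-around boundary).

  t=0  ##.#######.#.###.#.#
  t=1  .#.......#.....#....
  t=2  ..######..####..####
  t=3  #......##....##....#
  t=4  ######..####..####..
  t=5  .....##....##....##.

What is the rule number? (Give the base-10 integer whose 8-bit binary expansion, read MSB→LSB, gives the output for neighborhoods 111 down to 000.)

81

  nb ###: next=.  (t=0,i=0, bit7=0)
  nb ##.: next=#  (t=0,i=1, bit6=1)
  nb #.#: next=.  (t=0,i=2, bit5=0)
  nb #..: next=#  (t=1,i=2, bit4=1)
  nb .##: next=.  (t=0,i=3, bit3=0)
  nb .#.: next=.  (t=0,i=11, bit2=0)
  nb ..#: next=.  (t=1,i=0, bit1=0)
  nb ...: next=#  (t=1,i=3, bit0=1)
  bits 01010001 = 81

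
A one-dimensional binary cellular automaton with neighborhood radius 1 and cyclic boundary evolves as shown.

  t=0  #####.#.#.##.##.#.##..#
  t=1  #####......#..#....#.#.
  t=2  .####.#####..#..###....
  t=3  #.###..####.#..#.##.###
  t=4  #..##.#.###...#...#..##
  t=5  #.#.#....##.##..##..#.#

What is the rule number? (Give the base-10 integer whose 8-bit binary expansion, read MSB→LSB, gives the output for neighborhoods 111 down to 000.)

  ### -> #   bit 7 = 1  t=0,i=0
  ##. -> #   bit 6 = 1  t=0,i=4
  #.# -> .   bit 5 = 0  t=0,i=5
  #.. -> .   bit 4 = 0  t=0,i=20
  .## -> .   bit 3 = 0  t=0,i=10
  .#. -> .   bit 2 = 0  t=0,i=6
  ..# -> #   bit 1 = 1  t=0,i=21
  ... -> #   bit 0 = 1  t=1,i=6
  bits 11000011 = 195

195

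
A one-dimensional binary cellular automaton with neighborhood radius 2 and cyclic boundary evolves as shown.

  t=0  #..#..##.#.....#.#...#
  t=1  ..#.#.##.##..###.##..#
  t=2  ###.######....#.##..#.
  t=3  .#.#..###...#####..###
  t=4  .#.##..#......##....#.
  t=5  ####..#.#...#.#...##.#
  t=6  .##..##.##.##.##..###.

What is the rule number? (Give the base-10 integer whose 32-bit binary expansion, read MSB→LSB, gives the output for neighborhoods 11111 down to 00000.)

  nb #####: next=#  (t=2,i=6, bit31=1)
  nb ####.: next=#  (t=2,i=8, bit30=1)
  nb ###.#: next=.  (t=1,i=15, bit29=0)
  nb ###..: next=.  (t=2,i=9, bit28=0)
  nb ##.##: next=#  (t=1,i=8, bit27=1)
  nb ##.#.: next=.  (t=0,i=8, bit26=0)
  nb ##..#: next=.  (t=0,i=1, bit25=0)
  nb ##...: next=.  (t=2,i=10, bit24=0)
  nb #.###: next=.  (t=2,i=0, bit23=0)
  nb #.##.: next=#  (t=1,i=6, bit22=1)
  nb #.#.#: next=#  (t=1,i=4, bit21=1)
  nb #.#..: next=#  (t=0,i=9, bit20=1)
  nb #..##: next=.  (t=0,i=5, bit19=0)
  nb #..#.: next=#  (t=0,i=2, bit18=1)
  nb #...#: next=.  (t=0,i=19, bit17=0)
  nb #....: next=.  (t=0,i=11, bit16=0)
  nb .####: next=.  (t=2,i=5, bit15=0)
  nb .###.: next=#  (t=1,i=14, bit14=1)
  nb .##.#: next=#  (t=0,i=7, bit13=1)
  nb .##..: next=.  (t=0,i=0, bit12=0)
  nb .#.##: next=#  (t=1,i=5, bit11=1)
  nb .#.#.: next=.  (t=0,i=16, bit10=0)
  nb .#..#: next=#  (t=0,i=4, bit9=1)
  nb .#...: next=#  (t=0,i=10, bit8=1)
  nb ..###: next=.  (t=1,i=13, bit7=0)
  nb ..##.: next=#  (t=0,i=6, bit6=1)
  nb ..#.#: next=#  (t=0,i=15, bit5=1)
  nb ..#..: next=.  (t=0,i=3, bit4=0)
  nb ...##: next=.  (t=0,i=20, bit3=0)
  nb ...#.: next=#  (t=0,i=14, bit2=1)
  nb ....#: next=#  (t=0,i=13, bit1=1)
  nb .....: next=.  (t=0,i=12, bit0=0)
  bits 11001000011101000110101101100110 = 3363072870

3363072870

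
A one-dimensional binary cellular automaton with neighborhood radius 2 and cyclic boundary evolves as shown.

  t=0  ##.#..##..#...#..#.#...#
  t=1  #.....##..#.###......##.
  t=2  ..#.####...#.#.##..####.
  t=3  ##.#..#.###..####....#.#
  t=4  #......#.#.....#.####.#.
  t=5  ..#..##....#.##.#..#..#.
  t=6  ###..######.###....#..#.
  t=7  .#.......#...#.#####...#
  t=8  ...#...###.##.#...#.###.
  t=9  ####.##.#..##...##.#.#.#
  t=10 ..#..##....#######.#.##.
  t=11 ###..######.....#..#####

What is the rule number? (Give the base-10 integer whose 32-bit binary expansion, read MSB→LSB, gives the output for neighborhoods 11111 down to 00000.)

1097037918

  [31] ##### => .  t=6,i=7
  [30] ####. => #  t=2,i=6
  [29] ###.# => .  t=0,i=1
  [28] ###.. => .  t=1,i=14
  [27] ##.## => .  t=6,i=11
  [26] ##.#. => .  t=0,i=2
  [25] ##..# => .  t=0,i=8
  [24] ##... => #  t=1,i=15
  [23] #.### => .  t=1,i=12
  [22] #.##. => #  t=2,i=15
  [21] #.#.# => #  t=2,i=13
  [20] #.#.. => .  t=0,i=3
  [19] #..## => .  t=0,i=5
  [18] #..#. => .  t=0,i=9
  [17] #...# => #  t=0,i=12
  [16] #.... => #  t=1,i=2
  [15] .#### => .  t=2,i=5
  [14] .###. => #  t=0,i=0
  [13] .##.# => #  t=1,i=22
  [12] .##.. => #  t=0,i=7
  [11] .#.## => #  t=1,i=11
  [10] .#.#. => .  t=0,i=18
  [9] .#..# => .  t=0,i=4
  [8] .#... => .  t=0,i=11
  [7] ..### => .  t=0,i=23
  [6] ..##. => #  t=0,i=6
  [5] ..#.# => .  t=0,i=17
  [4] ..#.. => #  t=0,i=10
  [3] ...## => #  t=0,i=22
  [2] ...#. => #  t=0,i=13
  [1] ....# => #  t=1,i=4
  [0] ..... => .  t=1,i=3
  bits 01000001011000110111100001011110 = 1097037918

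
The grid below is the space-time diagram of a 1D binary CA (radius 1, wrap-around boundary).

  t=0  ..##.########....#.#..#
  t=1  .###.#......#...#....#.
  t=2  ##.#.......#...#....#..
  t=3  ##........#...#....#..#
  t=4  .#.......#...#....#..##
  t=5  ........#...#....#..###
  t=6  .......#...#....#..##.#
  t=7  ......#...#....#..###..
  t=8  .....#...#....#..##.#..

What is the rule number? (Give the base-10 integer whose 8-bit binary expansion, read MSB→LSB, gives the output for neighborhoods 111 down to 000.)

74

  ###|.  b7=0 t=0,i=6
  ##.|#  b6=1 t=0,i=3
  #.#|.  b5=0 t=0,i=4
  #..|.  b4=0 t=0,i=0
  .##|#  b3=1 t=0,i=2
  .#.|.  b2=0 t=0,i=17
  ..#|#  b1=1 t=0,i=1
  ...|.  b0=0 t=0,i=14
  bits 01001010 = 74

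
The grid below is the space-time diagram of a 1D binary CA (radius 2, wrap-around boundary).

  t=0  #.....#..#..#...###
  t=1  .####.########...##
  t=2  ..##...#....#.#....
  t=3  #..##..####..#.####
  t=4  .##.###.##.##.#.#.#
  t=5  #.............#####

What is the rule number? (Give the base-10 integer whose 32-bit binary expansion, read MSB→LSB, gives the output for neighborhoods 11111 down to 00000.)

  nb #####: next=.  (t=1,i=8, bit31=0)
  nb ####.: next=#  (t=0,i=18, bit30=1)
  nb ###.#: next=.  (t=1,i=4, bit29=0)
  nb ###..: next=.  (t=0,i=0, bit28=0)
  nb ##.##: next=.  (t=1,i=0, bit27=0)
  nb ##.#.: next=.  (t=4,i=13, bit26=0)
  nb ##..#: next=#  (t=3,i=1, bit25=1)
  nb ##...: next=#  (t=0,i=1, bit24=1)
  nb #.###: next=.  (t=1,i=1, bit23=0)
  nb #.##.: next=.  (t=4,i=1, bit22=0)
  nb #.#.#: next=#  (t=4,i=14, bit21=1)
  nb #.#..: next=.  (t=2,i=14, bit20=0)
  nb #..##: next=#  (t=3,i=2, bit19=1)
  nb #..#.: next=#  (t=0,i=8, bit18=1)
  nb #...#: next=.  (t=0,i=14, bit17=0)
  nb #....: next=#  (t=0,i=2, bit16=1)
  nb .####: next=#  (t=0,i=17, bit15=1)
  nb .###.: next=.  (t=4,i=5, bit14=0)
  nb .##.#: next=.  (t=1,i=18, bit13=0)
  nb .##..: next=#  (t=2,i=3, bit12=1)
  nb .#.##: next=#  (t=3,i=14, bit11=1)
  nb .#.#.: next=#  (t=2,i=13, bit10=1)
  nb .#..#: next=#  (t=0,i=7, bit9=1)
  nb .#...: next=#  (t=0,i=13, bit8=1)
  nb ..###: next=.  (t=0,i=16, bit7=0)
  nb ..##.: next=.  (t=1,i=17, bit6=0)
  nb ..#.#: next=.  (t=2,i=12, bit5=0)
  nb ..#..: next=#  (t=0,i=6, bit4=1)
  nb ...##: next=.  (t=0,i=15, bit3=0)
  nb ...#.: next=.  (t=0,i=5, bit2=0)
  nb ....#: next=#  (t=0,i=4, bit1=1)
  nb .....: next=#  (t=0,i=3, bit0=1)
  bits 01000011001011011001111100010011 = 1127063315

1127063315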